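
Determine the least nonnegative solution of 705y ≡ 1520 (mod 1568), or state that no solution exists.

gcd(1568, 705):
  1568 = 2×705 + 158
  705 = 4×158 + 73
  158 = 2×73 + 12
  73 = 6×12 + 1
  12 = 12×1
so gcd(1568, 705) = 1.
1 divides 1520, so solutions exist.
Back-substitute for Bézout coefficients:
  1 = 73 - 6×12
  ... = 705×(129) + 1568×(-58)
So 705×(129) ≡ 1 (mod 1568); multiply by 1520: y ≡ 196080 (mod 1568).
Smallest nonnegative: y = 196080 mod 1568 = 80.

80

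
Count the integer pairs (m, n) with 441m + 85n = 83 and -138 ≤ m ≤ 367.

6

gcd(441, 85) = 1  (441 = 5*85 + 16, 85 = 5*16 + 5, 16 = 3*5 + 1, 5 = 5*1).
Back-substituting, 441*(16) + 85*(-83) = 1.
Scale by 83: particular solution (1328, -6889); reduce m mod 85: (53, -274).
General solution: m = 53 + 85t, n = -274 - 441t for integer t.
-138 ≤ 53 + 85t ≤ 367 gives t ∈ [-2, 3], which is 6 values.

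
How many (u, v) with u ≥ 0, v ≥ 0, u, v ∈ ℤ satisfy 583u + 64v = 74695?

2

gcd(583, 64) = 1.
By Bézout, 583·(-9) + 64·(82) = 1.
One solution: (1, 1158).
General: u = 1 + 64t, v = 1158 - 583t.
u ≥ 0 ⇒ t ≥ 0; v ≥ 0 ⇒ t ≤ 1. So t ∈ [0, 1]: 2 solutions.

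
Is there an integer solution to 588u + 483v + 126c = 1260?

gcd(588, 483) = 21.
gcd(21, 126) = 21.
21 divides 1260, so integer solutions exist.

yes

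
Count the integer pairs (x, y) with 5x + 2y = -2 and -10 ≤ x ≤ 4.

gcd(5, 2):
  5 = 2·2 + 1
  2 = 2·1
so gcd(5, 2) = 1.
Back-substitute for Bézout coefficients:
  1 = 5 - 2·2
  ... = 5·(1) + 2·(-2)
Scale by -2: particular solution (-2, 4); reduce x mod 2: (0, -1).
General solution: x = 0 + 2t, y = -1 - 5t for integer t.
-10 ≤ 0 + 2t ≤ 4 gives t ∈ [-5, 2], which is 8 values.

8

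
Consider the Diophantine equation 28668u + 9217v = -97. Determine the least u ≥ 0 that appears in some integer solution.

3326

gcd(28668, 9217) = 1  (28668 = 3·9217 + 1017, 9217 = 9·1017 + 64, 1017 = 15·64 + 57, 64 = 1·57 + 7, 57 = 8·7 + 1, 7 = 7·1).
1 divides -97, so solutions exist.
Back-substituting, 28668·(1296) + 9217·(-4031) = 1.
Scale by -97/1 = -97: (u₀, v₀) = (-125712, 391007).
General solution: u = -125712 + 9217t, v = 391007 - 28668t for integer t.
u ≥ 0: smallest is -125712 mod 9217 = 3326 (at t = 14), with v = -10345.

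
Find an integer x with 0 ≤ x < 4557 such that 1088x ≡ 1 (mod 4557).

4268

gcd(4557, 1088):
  4557 = 4×1088 + 205
  1088 = 5×205 + 63
  205 = 3×63 + 16
  63 = 3×16 + 15
  16 = 1×15 + 1
  15 = 15×1
so gcd(4557, 1088) = 1.
Back-substitute for Bézout coefficients:
  1 = 16 - 1×15
  ... = 1088×(-289) + 4557×(69)
So 1088×-289 ≡ 1 (mod 4557), and -289 mod 4557 = 4268.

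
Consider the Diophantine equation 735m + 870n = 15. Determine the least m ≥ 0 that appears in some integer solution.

45

gcd(870, 735) = 15.
15 divides 15, so solutions exist.
By Bézout, 735×(-13) + 870×(11) = 15.
Scale by 15/15 = 1: (m₀, n₀) = (-13, 11).
General solution: m = -13 + 58t, n = 11 - 49t for integer t.
m ≥ 0: smallest is -13 mod 58 = 45 (at t = 1), with n = -38.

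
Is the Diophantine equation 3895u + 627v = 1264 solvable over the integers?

no

gcd(3895, 627) = 19  (3895 = 6·627 + 133, 627 = 4·133 + 95, 133 = 1·95 + 38, 95 = 2·38 + 19, 38 = 2·19).
19 does not divide 1264 (remainder 10), so no integer solutions.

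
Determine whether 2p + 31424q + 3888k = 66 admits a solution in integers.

gcd(31424, 2):
  31424 = 15712×2
so gcd(31424, 2) = 2.
gcd(2, 3888) = 2.
2 divides 66, so integer solutions exist.

yes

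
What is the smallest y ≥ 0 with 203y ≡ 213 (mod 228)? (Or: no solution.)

gcd(228, 203) = 1.
1 divides 213, so solutions exist.
By Bézout, 203·(-73) + 228·(65) = 1.
So 203·(-73) ≡ 1 (mod 228); multiply by 213: y ≡ -15549 (mod 228).
Smallest nonnegative: y = -15549 mod 228 = 183.

183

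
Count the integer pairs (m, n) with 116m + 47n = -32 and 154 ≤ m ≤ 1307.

25

gcd(116, 47):
  116 = 2×47 + 22
  47 = 2×22 + 3
  22 = 7×3 + 1
  3 = 3×1
so gcd(116, 47) = 1.
Back-substitute for Bézout coefficients:
  1 = 22 - 7×3
  ... = 116×(15) + 47×(-37)
Scale by -32: particular solution (-480, 1184); reduce m mod 47: (37, -92).
General solution: m = 37 + 47t, n = -92 - 116t for integer t.
154 ≤ 37 + 47t ≤ 1307 gives t ∈ [3, 27], which is 25 values.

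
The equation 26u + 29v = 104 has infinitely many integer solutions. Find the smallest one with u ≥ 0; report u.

4

gcd(29, 26) = 1  (29 = 1*26 + 3, 26 = 8*3 + 2, 3 = 1*2 + 1, 2 = 2*1).
1 divides 104, so solutions exist.
Back-substituting, 26*(-10) + 29*(9) = 1.
Scale by 104/1 = 104: (u₀, v₀) = (-1040, 936).
General solution: u = -1040 + 29t, v = 936 - 26t for integer t.
u ≥ 0: smallest is -1040 mod 29 = 4 (at t = 36), with v = 0.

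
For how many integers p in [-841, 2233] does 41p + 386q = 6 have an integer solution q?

8

gcd(386, 41) = 1.
By Bézout, 41×(113) + 386×(-12) = 1.
Particular solution: (292, -31).
General solution: p = 292 + 386t, q = -31 - 41t for integer t.
-841 ≤ 292 + 386t ≤ 2233 gives t ∈ [-2, 5], which is 8 values.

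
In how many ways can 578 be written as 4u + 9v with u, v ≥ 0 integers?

gcd(9, 4) = 1.
By Bézout, 4×(-2) + 9×(1) = 1.
One solution: (5, 62).
General: u = 5 + 9t, v = 62 - 4t.
u ≥ 0 ⇒ t ≥ 0; v ≥ 0 ⇒ t ≤ 15. So t ∈ [0, 15]: 16 solutions.

16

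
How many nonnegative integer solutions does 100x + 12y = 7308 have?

gcd(100, 12) = 4.
By Bézout, 100*(1) + 12*(-8) = 4.
One solution: (0, 609).
General: x = 0 + 3t, y = 609 - 25t.
x ≥ 0 ⇒ t ≥ 0; y ≥ 0 ⇒ t ≤ 24. So t ∈ [0, 24]: 25 solutions.

25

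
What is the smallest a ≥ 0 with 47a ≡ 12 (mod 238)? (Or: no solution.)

218

gcd(238, 47) = 1.
1 divides 12, so solutions exist.
By Bézout, 47·(-81) + 238·(16) = 1.
So 47·(-81) ≡ 1 (mod 238); multiply by 12: a ≡ -972 (mod 238).
Smallest nonnegative: a = -972 mod 238 = 218.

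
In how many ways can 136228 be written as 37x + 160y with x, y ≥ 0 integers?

23

gcd(160, 37) = 1.
By Bézout, 37*(13) + 160*(-3) = 1.
One solution: (84, 832).
General: x = 84 + 160t, y = 832 - 37t.
x ≥ 0 ⇒ t ≥ 0; y ≥ 0 ⇒ t ≤ 22. So t ∈ [0, 22]: 23 solutions.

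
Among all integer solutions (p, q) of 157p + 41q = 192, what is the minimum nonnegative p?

gcd(157, 41) = 1  (157 = 3×41 + 34, 41 = 1×34 + 7, 34 = 4×7 + 6, 7 = 1×6 + 1, 6 = 6×1).
1 divides 192, so solutions exist.
Back-substituting, 157×(-6) + 41×(23) = 1.
Scale by 192/1 = 192: (p₀, q₀) = (-1152, 4416).
General solution: p = -1152 + 41t, q = 4416 - 157t for integer t.
p ≥ 0: smallest is -1152 mod 41 = 37 (at t = 29), with q = -137.

37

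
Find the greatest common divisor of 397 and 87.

1

gcd(397, 87):
  397 = 4×87 + 49
  87 = 1×49 + 38
  49 = 1×38 + 11
  38 = 3×11 + 5
  11 = 2×5 + 1
  5 = 5×1
so gcd(397, 87) = 1.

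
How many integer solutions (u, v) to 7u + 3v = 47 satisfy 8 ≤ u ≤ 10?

1

gcd(7, 3) = 1  (7 = 2×3 + 1, 3 = 3×1).
Back-substituting, 7×(1) + 3×(-2) = 1.
Scale by 47: particular solution (47, -94); reduce u mod 3: (2, 11).
General solution: u = 2 + 3t, v = 11 - 7t for integer t.
8 ≤ 2 + 3t ≤ 10 gives t ∈ [2, 2], which is 1 value.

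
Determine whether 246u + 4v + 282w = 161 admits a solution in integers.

gcd(246, 4) = 2  (246 = 61*4 + 2, 4 = 2*2).
gcd(2, 282) = 2.
2 does not divide 161 (remainder 1), so no integer solutions.

no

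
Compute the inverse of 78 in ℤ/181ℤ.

gcd(181, 78) = 1.
By Bézout, 78*(-58) + 181*(25) = 1.
So 78*-58 ≡ 1 (mod 181), and -58 mod 181 = 123.

123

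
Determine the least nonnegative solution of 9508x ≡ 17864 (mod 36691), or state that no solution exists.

9356

gcd(36691, 9508) = 1.
1 divides 17864, so solutions exist.
By Bézout, 9508×(-3639) + 36691×(943) = 1.
So 9508×(-3639) ≡ 1 (mod 36691); multiply by 17864: x ≡ -65007096 (mod 36691).
Smallest nonnegative: x = -65007096 mod 36691 = 9356.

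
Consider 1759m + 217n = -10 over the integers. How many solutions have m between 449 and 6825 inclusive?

gcd(1759, 217):
  1759 = 8*217 + 23
  217 = 9*23 + 10
  23 = 2*10 + 3
  10 = 3*3 + 1
  3 = 3*1
so gcd(1759, 217) = 1.
Back-substitute for Bézout coefficients:
  1 = 10 - 3*3
  ... = 1759*(-66) + 217*(535)
Scale by -10: particular solution (660, -5350); reduce m mod 217: (9, -73).
General solution: m = 9 + 217t, n = -73 - 1759t for integer t.
449 ≤ 9 + 217t ≤ 6825 gives t ∈ [3, 31], which is 29 values.

29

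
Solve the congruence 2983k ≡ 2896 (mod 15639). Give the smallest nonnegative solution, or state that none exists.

gcd(15639, 2983) = 1.
1 divides 2896, so solutions exist.
By Bézout, 2983*(-5033) + 15639*(960) = 1.
So 2983*(-5033) ≡ 1 (mod 15639); multiply by 2896: k ≡ -14575568 (mod 15639).
Smallest nonnegative: k = -14575568 mod 15639 = 15619.

15619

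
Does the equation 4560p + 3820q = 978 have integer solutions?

no

gcd(4560, 3820) = 20  (4560 = 1×3820 + 740, 3820 = 5×740 + 120, 740 = 6×120 + 20, 120 = 6×20).
20 does not divide 978 (remainder 18), so no integer solutions.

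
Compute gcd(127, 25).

1

gcd(127, 25) = 1  (127 = 5×25 + 2, 25 = 12×2 + 1, 2 = 2×1).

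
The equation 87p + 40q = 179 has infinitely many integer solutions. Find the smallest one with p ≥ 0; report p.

gcd(87, 40) = 1  (87 = 2·40 + 7, 40 = 5·7 + 5, 7 = 1·5 + 2, 5 = 2·2 + 1, 2 = 2·1).
1 divides 179, so solutions exist.
Back-substituting, 87·(-17) + 40·(37) = 1.
Scale by 179/1 = 179: (p₀, q₀) = (-3043, 6623).
General solution: p = -3043 + 40t, q = 6623 - 87t for integer t.
p ≥ 0: smallest is -3043 mod 40 = 37 (at t = 77), with q = -76.

37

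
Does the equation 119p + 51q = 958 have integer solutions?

no

gcd(119, 51) = 17  (119 = 2×51 + 17, 51 = 3×17).
17 does not divide 958 (remainder 6), so no integer solutions.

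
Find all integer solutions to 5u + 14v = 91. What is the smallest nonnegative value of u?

7

gcd(14, 5):
  14 = 2·5 + 4
  5 = 1·4 + 1
  4 = 4·1
so gcd(14, 5) = 1.
1 divides 91, so solutions exist.
Back-substitute for Bézout coefficients:
  1 = 5 - 1·4
  ... = 5·(3) + 14·(-1)
Scale by 91/1 = 91: (u₀, v₀) = (273, -91).
General solution: u = 273 + 14t, v = -91 - 5t for integer t.
u ≥ 0: smallest is 273 mod 14 = 7 (at t = -19), with v = 4.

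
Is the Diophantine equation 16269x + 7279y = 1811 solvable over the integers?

gcd(16269, 7279) = 29.
29 does not divide 1811 (remainder 13), so no integer solutions.

no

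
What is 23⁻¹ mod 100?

gcd(100, 23) = 1  (100 = 4*23 + 8, 23 = 2*8 + 7, 8 = 1*7 + 1, 7 = 7*1).
Back-substituting, 23*(-13) + 100*(3) = 1.
So 23*-13 ≡ 1 (mod 100), and -13 mod 100 = 87.

87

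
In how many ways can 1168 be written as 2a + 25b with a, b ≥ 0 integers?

gcd(25, 2):
  25 = 12·2 + 1
  2 = 2·1
so gcd(25, 2) = 1.
Back-substitute for Bézout coefficients:
  1 = 25 - 12·2
  ... = 2·(-12) + 25·(1)
Scale by 1168: one solution is (-14016, 1168). Reduce a mod 25: (9, 46).
General: a = 9 + 25t, b = 46 - 2t.
a ≥ 0 ⇒ t ≥ 0; b ≥ 0 ⇒ t ≤ 23. So t ∈ [0, 23]: 24 solutions.

24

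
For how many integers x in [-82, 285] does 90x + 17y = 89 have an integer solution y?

22

gcd(90, 17) = 1.
By Bézout, 90×(7) + 17×(-37) = 1.
Particular solution: (11, -53).
General solution: x = 11 + 17t, y = -53 - 90t for integer t.
-82 ≤ 11 + 17t ≤ 285 gives t ∈ [-5, 16], which is 22 values.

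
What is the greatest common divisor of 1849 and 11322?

1

gcd(11322, 1849) = 1  (11322 = 6×1849 + 228, 1849 = 8×228 + 25, 228 = 9×25 + 3, 25 = 8×3 + 1, 3 = 3×1).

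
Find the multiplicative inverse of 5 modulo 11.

9

gcd(11, 5) = 1  (11 = 2·5 + 1, 5 = 5·1).
Back-substituting, 5·(-2) + 11·(1) = 1.
So 5·-2 ≡ 1 (mod 11), and -2 mod 11 = 9.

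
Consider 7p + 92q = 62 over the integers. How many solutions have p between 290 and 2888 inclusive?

gcd(92, 7) = 1  (92 = 13·7 + 1, 7 = 7·1).
Back-substituting, 7·(-13) + 92·(1) = 1.
Scale by 62: particular solution (-806, 62); reduce p mod 92: (22, -1).
General solution: p = 22 + 92t, q = -1 - 7t for integer t.
290 ≤ 22 + 92t ≤ 2888 gives t ∈ [3, 31], which is 29 values.

29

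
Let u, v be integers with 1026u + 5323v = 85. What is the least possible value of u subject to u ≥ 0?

gcd(5323, 1026):
  5323 = 5·1026 + 193
  1026 = 5·193 + 61
  193 = 3·61 + 10
  61 = 6·10 + 1
  10 = 10·1
so gcd(5323, 1026) = 1.
1 divides 85, so solutions exist.
Back-substitute for Bézout coefficients:
  1 = 61 - 6·10
  ... = 1026·(524) + 5323·(-101)
Scale by 85/1 = 85: (u₀, v₀) = (44540, -8585).
General solution: u = 44540 + 5323t, v = -8585 - 1026t for integer t.
u ≥ 0: smallest is 44540 mod 5323 = 1956 (at t = -8), with v = -377.

1956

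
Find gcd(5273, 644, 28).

1

gcd(5273, 644) = 1.
gcd(1, 28) = 1.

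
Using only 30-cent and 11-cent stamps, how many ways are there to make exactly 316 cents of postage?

Need nonnegative integers with 30j + 11k = 316.
gcd(30, 11) = 1, and 30·(-4) + 11·(11) = 1.
So (j₀, k₀) = (-1264, 3476); general j = -1264 + 11t, k = 3476 - 30t.
j ≥ 0 ⇒ t ≥ 115; k ≥ 0 ⇒ t ≤ 115. That's 1 value of t.

1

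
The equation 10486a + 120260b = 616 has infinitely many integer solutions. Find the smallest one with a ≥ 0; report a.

gcd(120260, 10486):
  120260 = 11*10486 + 4914
  10486 = 2*4914 + 658
  4914 = 7*658 + 308
  658 = 2*308 + 42
  308 = 7*42 + 14
  42 = 3*14
so gcd(120260, 10486) = 14.
14 divides 616, so solutions exist.
Back-substitute for Bézout coefficients:
  14 = 308 - 7*42
  ... = 10486*(-2741) + 120260*(239)
Scale by 616/14 = 44: (a₀, b₀) = (-120604, 10516).
General solution: a = -120604 + 8590t, b = 10516 - 749t for integer t.
a ≥ 0: smallest is -120604 mod 8590 = 8246 (at t = 15), with b = -719.

8246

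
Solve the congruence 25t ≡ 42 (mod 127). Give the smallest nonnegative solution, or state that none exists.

22

gcd(127, 25) = 1.
1 divides 42, so solutions exist.
By Bézout, 25*(61) + 127*(-12) = 1.
So 25*(61) ≡ 1 (mod 127); multiply by 42: t ≡ 2562 (mod 127).
Smallest nonnegative: t = 2562 mod 127 = 22.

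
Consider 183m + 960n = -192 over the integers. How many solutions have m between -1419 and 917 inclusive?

8

gcd(960, 183):
  960 = 5·183 + 45
  183 = 4·45 + 3
  45 = 15·3
so gcd(960, 183) = 3.
Back-substitute for Bézout coefficients:
  3 = 183 - 4·45
  ... = 183·(21) + 960·(-4)
Scale by -64: particular solution (-1344, 256); reduce m mod 320: (256, -49).
General solution: m = 256 + 320t, n = -49 - 61t for integer t.
-1419 ≤ 256 + 320t ≤ 917 gives t ∈ [-5, 2], which is 8 values.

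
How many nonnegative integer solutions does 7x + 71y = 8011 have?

gcd(71, 7) = 1.
By Bézout, 7·(-10) + 71·(1) = 1.
One solution: (49, 108).
General: x = 49 + 71t, y = 108 - 7t.
x ≥ 0 ⇒ t ≥ 0; y ≥ 0 ⇒ t ≤ 15. So t ∈ [0, 15]: 16 solutions.

16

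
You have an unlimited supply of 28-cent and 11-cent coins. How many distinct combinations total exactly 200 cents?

1

Need nonnegative integers with 28j + 11k = 200.
gcd(28, 11) = 1, and 28·(2) + 11·(-5) = 1.
So (j₀, k₀) = (400, -1000); general j = 400 + 11t, k = -1000 - 28t.
j ≥ 0 ⇒ t ≥ -36; k ≥ 0 ⇒ t ≤ -36. That's 1 value of t.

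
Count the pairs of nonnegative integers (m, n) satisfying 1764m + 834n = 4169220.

gcd(1764, 834):
  1764 = 2*834 + 96
  834 = 8*96 + 66
  96 = 1*66 + 30
  66 = 2*30 + 6
  30 = 5*6
so gcd(1764, 834) = 6.
Back-substitute for Bézout coefficients:
  6 = 66 - 2*30
  ... = 1764*(-26) + 834*(55)
Scale by 694870: one solution is (-18066620, 38217850). Reduce m mod 139: (44, 4906).
General: m = 44 + 139t, n = 4906 - 294t.
m ≥ 0 ⇒ t ≥ 0; n ≥ 0 ⇒ t ≤ 16. So t ∈ [0, 16]: 17 solutions.

17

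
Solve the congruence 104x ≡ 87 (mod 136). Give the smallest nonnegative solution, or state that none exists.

no solution

gcd(136, 104) = 8  (136 = 1*104 + 32, 104 = 3*32 + 8, 32 = 4*8).
8 does not divide 87, so the congruence has no solution.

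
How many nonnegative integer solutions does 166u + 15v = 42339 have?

17

gcd(166, 15):
  166 = 11*15 + 1
  15 = 15*1
so gcd(166, 15) = 1.
Back-substitute for Bézout coefficients:
  1 = 166 - 11*15
  ... = 166*(1) + 15*(-11)
Scale by 42339: one solution is (42339, -465729). Reduce u mod 15: (9, 2723).
General: u = 9 + 15t, v = 2723 - 166t.
u ≥ 0 ⇒ t ≥ 0; v ≥ 0 ⇒ t ≤ 16. So t ∈ [0, 16]: 17 solutions.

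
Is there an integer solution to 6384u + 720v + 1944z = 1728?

gcd(6384, 720) = 48  (6384 = 8·720 + 624, 720 = 1·624 + 96, 624 = 6·96 + 48, 96 = 2·48).
gcd(48, 1944) = 24.
24 divides 1728, so integer solutions exist.

yes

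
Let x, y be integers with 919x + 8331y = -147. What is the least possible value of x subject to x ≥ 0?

3771

gcd(8331, 919) = 1.
1 divides -147, so solutions exist.
By Bézout, 919×(2638) + 8331×(-291) = 1.
Scale by -147/1 = -147: (x₀, y₀) = (-387786, 42777).
General solution: x = -387786 + 8331t, y = 42777 - 919t for integer t.
x ≥ 0: smallest is -387786 mod 8331 = 3771 (at t = 47), with y = -416.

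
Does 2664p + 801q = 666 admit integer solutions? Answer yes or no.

yes

gcd(2664, 801) = 9  (2664 = 3×801 + 261, 801 = 3×261 + 18, 261 = 14×18 + 9, 18 = 2×9).
9 divides 666, so integer solutions exist.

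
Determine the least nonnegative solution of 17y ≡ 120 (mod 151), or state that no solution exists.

gcd(151, 17):
  151 = 8*17 + 15
  17 = 1*15 + 2
  15 = 7*2 + 1
  2 = 2*1
so gcd(151, 17) = 1.
1 divides 120, so solutions exist.
Back-substitute for Bézout coefficients:
  1 = 15 - 7*2
  ... = 17*(-71) + 151*(8)
So 17*(-71) ≡ 1 (mod 151); multiply by 120: y ≡ -8520 (mod 151).
Smallest nonnegative: y = -8520 mod 151 = 87.

87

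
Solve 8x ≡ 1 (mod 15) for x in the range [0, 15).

2

gcd(15, 8) = 1.
By Bézout, 8*(2) + 15*(-1) = 1.
So 8*2 ≡ 1 (mod 15), and 2 mod 15 = 2.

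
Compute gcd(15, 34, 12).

1

gcd(34, 15):
  34 = 2*15 + 4
  15 = 3*4 + 3
  4 = 1*3 + 1
  3 = 3*1
so gcd(34, 15) = 1.
gcd(1, 12) = 1.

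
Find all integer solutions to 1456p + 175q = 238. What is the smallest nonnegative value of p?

gcd(1456, 175) = 7.
7 divides 238, so solutions exist.
By Bézout, 1456·(-3) + 175·(25) = 7.
Scale by 238/7 = 34: (p₀, q₀) = (-102, 850).
General solution: p = -102 + 25t, q = 850 - 208t for integer t.
p ≥ 0: smallest is -102 mod 25 = 23 (at t = 5), with q = -190.

23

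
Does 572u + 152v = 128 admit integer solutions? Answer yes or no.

gcd(572, 152) = 4  (572 = 3×152 + 116, 152 = 1×116 + 36, 116 = 3×36 + 8, 36 = 4×8 + 4, 8 = 2×4).
4 divides 128, so integer solutions exist.

yes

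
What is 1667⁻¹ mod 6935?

3948

gcd(6935, 1667):
  6935 = 4×1667 + 267
  1667 = 6×267 + 65
  267 = 4×65 + 7
  65 = 9×7 + 2
  7 = 3×2 + 1
  2 = 2×1
so gcd(6935, 1667) = 1.
Back-substitute for Bézout coefficients:
  1 = 7 - 3×2
  ... = 1667×(-2987) + 6935×(718)
So 1667×-2987 ≡ 1 (mod 6935), and -2987 mod 6935 = 3948.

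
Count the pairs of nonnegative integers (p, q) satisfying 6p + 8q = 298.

12

gcd(8, 6) = 2.
By Bézout, 6×(-1) + 8×(1) = 2.
One solution: (3, 35).
General: p = 3 + 4t, q = 35 - 3t.
p ≥ 0 ⇒ t ≥ 0; q ≥ 0 ⇒ t ≤ 11. So t ∈ [0, 11]: 12 solutions.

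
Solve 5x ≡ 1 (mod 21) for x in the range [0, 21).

17

gcd(21, 5) = 1  (21 = 4×5 + 1, 5 = 5×1).
Back-substituting, 5×(-4) + 21×(1) = 1.
So 5×-4 ≡ 1 (mod 21), and -4 mod 21 = 17.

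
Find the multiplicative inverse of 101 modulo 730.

571

gcd(730, 101):
  730 = 7×101 + 23
  101 = 4×23 + 9
  23 = 2×9 + 5
  9 = 1×5 + 4
  5 = 1×4 + 1
  4 = 4×1
so gcd(730, 101) = 1.
Back-substitute for Bézout coefficients:
  1 = 5 - 1×4
  ... = 101×(-159) + 730×(22)
So 101×-159 ≡ 1 (mod 730), and -159 mod 730 = 571.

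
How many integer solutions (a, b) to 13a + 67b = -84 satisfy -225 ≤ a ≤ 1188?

21

gcd(67, 13) = 1  (67 = 5·13 + 2, 13 = 6·2 + 1, 2 = 2·1).
Back-substituting, 13·(31) + 67·(-6) = 1.
Scale by -84: particular solution (-2604, 504); reduce a mod 67: (9, -3).
General solution: a = 9 + 67t, b = -3 - 13t for integer t.
-225 ≤ 9 + 67t ≤ 1188 gives t ∈ [-3, 17], which is 21 values.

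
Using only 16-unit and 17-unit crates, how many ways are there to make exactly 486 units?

2

Need nonnegative integers with 16j + 17k = 486.
gcd(16, 17) = 1, and 16·(-1) + 17·(1) = 1.
So (j₀, k₀) = (-486, 486); general j = -486 + 17t, k = 486 - 16t.
j ≥ 0 ⇒ t ≥ 29; k ≥ 0 ⇒ t ≤ 30. That's 2 values of t.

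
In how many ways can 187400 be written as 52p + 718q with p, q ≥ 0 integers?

gcd(718, 52):
  718 = 13×52 + 42
  52 = 1×42 + 10
  42 = 4×10 + 2
  10 = 5×2
so gcd(718, 52) = 2.
Back-substitute for Bézout coefficients:
  2 = 42 - 4×10
  ... = 52×(-69) + 718×(5)
Scale by 93700: one solution is (-6465300, 468500). Reduce p mod 359: (290, 240).
General: p = 290 + 359t, q = 240 - 26t.
p ≥ 0 ⇒ t ≥ 0; q ≥ 0 ⇒ t ≤ 9. So t ∈ [0, 9]: 10 solutions.

10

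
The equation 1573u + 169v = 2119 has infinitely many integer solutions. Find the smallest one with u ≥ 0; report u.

gcd(1573, 169) = 13  (1573 = 9×169 + 52, 169 = 3×52 + 13, 52 = 4×13).
13 divides 2119, so solutions exist.
Back-substituting, 1573×(-3) + 169×(28) = 13.
Scale by 2119/13 = 163: (u₀, v₀) = (-489, 4564).
General solution: u = -489 + 13t, v = 4564 - 121t for integer t.
u ≥ 0: smallest is -489 mod 13 = 5 (at t = 38), with v = -34.

5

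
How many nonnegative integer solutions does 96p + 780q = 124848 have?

gcd(780, 96):
  780 = 8·96 + 12
  96 = 8·12
so gcd(780, 96) = 12.
Back-substitute for Bézout coefficients:
  12 = 780 - 8·96
  ... = 96·(-8) + 780·(1)
Scale by 10404: one solution is (-83232, 10404). Reduce p mod 65: (33, 156).
General: p = 33 + 65t, q = 156 - 8t.
p ≥ 0 ⇒ t ≥ 0; q ≥ 0 ⇒ t ≤ 19. So t ∈ [0, 19]: 20 solutions.

20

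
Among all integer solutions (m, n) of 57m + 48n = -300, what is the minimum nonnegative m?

gcd(57, 48) = 3.
3 divides -300, so solutions exist.
By Bézout, 57·(-5) + 48·(6) = 3.
Scale by -300/3 = -100: (m₀, n₀) = (500, -600).
General solution: m = 500 + 16t, n = -600 - 19t for integer t.
m ≥ 0: smallest is 500 mod 16 = 4 (at t = -31), with n = -11.

4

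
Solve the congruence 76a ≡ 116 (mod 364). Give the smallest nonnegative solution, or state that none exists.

59

gcd(364, 76):
  364 = 4×76 + 60
  76 = 1×60 + 16
  60 = 3×16 + 12
  16 = 1×12 + 4
  12 = 3×4
so gcd(364, 76) = 4.
4 divides 116, so solutions exist.
Back-substitute for Bézout coefficients:
  4 = 16 - 1×12
  ... = 76×(24) + 364×(-5)
So 76×(24) ≡ 4 (mod 364); multiply by 29: a ≡ 696 (mod 91).
Smallest nonnegative: a = 696 mod 91 = 59.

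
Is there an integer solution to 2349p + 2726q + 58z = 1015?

yes

gcd(2726, 2349) = 29.
gcd(29, 58) = 29.
29 divides 1015, so integer solutions exist.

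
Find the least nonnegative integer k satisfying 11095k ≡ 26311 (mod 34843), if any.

gcd(34843, 11095) = 1  (34843 = 3·11095 + 1558, 11095 = 7·1558 + 189, 1558 = 8·189 + 46, 189 = 4·46 + 5, 46 = 9·5 + 1, 5 = 5·1).
1 divides 26311, so solutions exist.
Back-substituting, 11095·(-6821) + 34843·(2172) = 1.
So 11095·(-6821) ≡ 1 (mod 34843); multiply by 26311: k ≡ -179467331 (mod 34843).
Smallest nonnegative: k = -179467331 mod 34843 = 8962.

8962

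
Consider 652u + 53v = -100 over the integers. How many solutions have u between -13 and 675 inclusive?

13

gcd(652, 53) = 1  (652 = 12·53 + 16, 53 = 3·16 + 5, 16 = 3·5 + 1, 5 = 5·1).
Back-substituting, 652·(10) + 53·(-123) = 1.
Scale by -100: particular solution (-1000, 12300); reduce u mod 53: (7, -88).
General solution: u = 7 + 53t, v = -88 - 652t for integer t.
-13 ≤ 7 + 53t ≤ 675 gives t ∈ [0, 12], which is 13 values.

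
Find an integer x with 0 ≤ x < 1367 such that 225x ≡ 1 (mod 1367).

gcd(1367, 225) = 1.
By Bézout, 225*(-322) + 1367*(53) = 1.
So 225*-322 ≡ 1 (mod 1367), and -322 mod 1367 = 1045.

1045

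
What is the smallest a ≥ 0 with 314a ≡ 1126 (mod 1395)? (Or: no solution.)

359

gcd(1395, 314) = 1.
1 divides 1126, so solutions exist.
By Bézout, 314*(-271) + 1395*(61) = 1.
So 314*(-271) ≡ 1 (mod 1395); multiply by 1126: a ≡ -305146 (mod 1395).
Smallest nonnegative: a = -305146 mod 1395 = 359.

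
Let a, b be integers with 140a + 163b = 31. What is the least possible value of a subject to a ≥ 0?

gcd(163, 140):
  163 = 1·140 + 23
  140 = 6·23 + 2
  23 = 11·2 + 1
  2 = 2·1
so gcd(163, 140) = 1.
1 divides 31, so solutions exist.
Back-substitute for Bézout coefficients:
  1 = 23 - 11·2
  ... = 140·(-78) + 163·(67)
Scale by 31/1 = 31: (a₀, b₀) = (-2418, 2077).
General solution: a = -2418 + 163t, b = 2077 - 140t for integer t.
a ≥ 0: smallest is -2418 mod 163 = 27 (at t = 15), with b = -23.

27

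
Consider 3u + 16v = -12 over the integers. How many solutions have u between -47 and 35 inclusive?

5

gcd(16, 3):
  16 = 5*3 + 1
  3 = 3*1
so gcd(16, 3) = 1.
Back-substitute for Bézout coefficients:
  1 = 16 - 5*3
  ... = 3*(-5) + 16*(1)
Scale by -12: particular solution (60, -12); reduce u mod 16: (12, -3).
General solution: u = 12 + 16t, v = -3 - 3t for integer t.
-47 ≤ 12 + 16t ≤ 35 gives t ∈ [-3, 1], which is 5 values.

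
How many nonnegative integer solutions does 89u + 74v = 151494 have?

gcd(89, 74) = 1.
By Bézout, 89·(5) + 74·(-6) = 1.
One solution: (6, 2040).
General: u = 6 + 74t, v = 2040 - 89t.
u ≥ 0 ⇒ t ≥ 0; v ≥ 0 ⇒ t ≤ 22. So t ∈ [0, 22]: 23 solutions.

23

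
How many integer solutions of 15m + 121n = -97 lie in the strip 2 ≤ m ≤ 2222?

gcd(121, 15) = 1.
By Bézout, 15·(-8) + 121·(1) = 1.
Particular solution: (50, -7).
General solution: m = 50 + 121t, n = -7 - 15t for integer t.
2 ≤ 50 + 121t ≤ 2222 gives t ∈ [0, 17], which is 18 values.

18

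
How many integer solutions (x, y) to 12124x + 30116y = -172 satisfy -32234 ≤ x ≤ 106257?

gcd(30116, 12124):
  30116 = 2·12124 + 5868
  12124 = 2·5868 + 388
  5868 = 15·388 + 48
  388 = 8·48 + 4
  48 = 12·4
so gcd(30116, 12124) = 4.
Back-substitute for Bézout coefficients:
  4 = 388 - 8·48
  ... = 12124·(621) + 30116·(-250)
Scale by -43: particular solution (-26703, 10750); reduce x mod 7529: (3413, -1374).
General solution: x = 3413 + 7529t, y = -1374 - 3031t for integer t.
-32234 ≤ 3413 + 7529t ≤ 106257 gives t ∈ [-4, 13], which is 18 values.

18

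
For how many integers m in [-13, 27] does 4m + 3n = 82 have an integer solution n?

gcd(4, 3):
  4 = 1×3 + 1
  3 = 3×1
so gcd(4, 3) = 1.
Back-substitute for Bézout coefficients:
  1 = 4 - 1×3
  ... = 4×(1) + 3×(-1)
Scale by 82: particular solution (82, -82); reduce m mod 3: (1, 26).
General solution: m = 1 + 3t, n = 26 - 4t for integer t.
-13 ≤ 1 + 3t ≤ 27 gives t ∈ [-4, 8], which is 13 values.

13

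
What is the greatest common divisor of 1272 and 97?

gcd(1272, 97) = 1  (1272 = 13·97 + 11, 97 = 8·11 + 9, 11 = 1·9 + 2, 9 = 4·2 + 1, 2 = 2·1).

1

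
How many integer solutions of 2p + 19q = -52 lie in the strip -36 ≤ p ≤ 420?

24

gcd(19, 2) = 1  (19 = 9×2 + 1, 2 = 2×1).
Back-substituting, 2×(-9) + 19×(1) = 1.
Scale by -52: particular solution (468, -52); reduce p mod 19: (12, -4).
General solution: p = 12 + 19t, q = -4 - 2t for integer t.
-36 ≤ 12 + 19t ≤ 420 gives t ∈ [-2, 21], which is 24 values.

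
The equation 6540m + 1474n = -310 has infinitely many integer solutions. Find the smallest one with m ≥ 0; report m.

gcd(6540, 1474) = 2  (6540 = 4·1474 + 644, 1474 = 2·644 + 186, 644 = 3·186 + 86, 186 = 2·86 + 14, 86 = 6·14 + 2, 14 = 7·2).
2 divides -310, so solutions exist.
Back-substituting, 6540·(103) + 1474·(-457) = 2.
Scale by -310/2 = -155: (m₀, n₀) = (-15965, 70835).
General solution: m = -15965 + 737t, n = 70835 - 3270t for integer t.
m ≥ 0: smallest is -15965 mod 737 = 249 (at t = 22), with n = -1105.

249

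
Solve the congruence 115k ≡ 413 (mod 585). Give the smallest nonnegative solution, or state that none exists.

gcd(585, 115):
  585 = 5·115 + 10
  115 = 11·10 + 5
  10 = 2·5
so gcd(585, 115) = 5.
5 does not divide 413, so the congruence has no solution.

no solution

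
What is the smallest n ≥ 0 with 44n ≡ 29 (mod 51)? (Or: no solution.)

25

gcd(51, 44):
  51 = 1×44 + 7
  44 = 6×7 + 2
  7 = 3×2 + 1
  2 = 2×1
so gcd(51, 44) = 1.
1 divides 29, so solutions exist.
Back-substitute for Bézout coefficients:
  1 = 7 - 3×2
  ... = 44×(-22) + 51×(19)
So 44×(-22) ≡ 1 (mod 51); multiply by 29: n ≡ -638 (mod 51).
Smallest nonnegative: n = -638 mod 51 = 25.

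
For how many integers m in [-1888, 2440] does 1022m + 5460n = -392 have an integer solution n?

gcd(5460, 1022):
  5460 = 5*1022 + 350
  1022 = 2*350 + 322
  350 = 1*322 + 28
  322 = 11*28 + 14
  28 = 2*14
so gcd(5460, 1022) = 14.
Back-substitute for Bézout coefficients:
  14 = 322 - 11*28
  ... = 1022*(187) + 5460*(-35)
Scale by -28: particular solution (-5236, 980); reduce m mod 390: (224, -42).
General solution: m = 224 + 390t, n = -42 - 73t for integer t.
-1888 ≤ 224 + 390t ≤ 2440 gives t ∈ [-5, 5], which is 11 values.

11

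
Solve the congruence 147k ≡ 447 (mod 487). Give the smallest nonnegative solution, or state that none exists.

gcd(487, 147):
  487 = 3×147 + 46
  147 = 3×46 + 9
  46 = 5×9 + 1
  9 = 9×1
so gcd(487, 147) = 1.
1 divides 447, so solutions exist.
Back-substitute for Bézout coefficients:
  1 = 46 - 5×9
  ... = 147×(-53) + 487×(16)
So 147×(-53) ≡ 1 (mod 487); multiply by 447: k ≡ -23691 (mod 487).
Smallest nonnegative: k = -23691 mod 487 = 172.

172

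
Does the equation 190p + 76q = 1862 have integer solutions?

yes

gcd(190, 76) = 38  (190 = 2·76 + 38, 76 = 2·38).
38 divides 1862, so integer solutions exist.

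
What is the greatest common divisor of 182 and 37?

1

gcd(182, 37):
  182 = 4·37 + 34
  37 = 1·34 + 3
  34 = 11·3 + 1
  3 = 3·1
so gcd(182, 37) = 1.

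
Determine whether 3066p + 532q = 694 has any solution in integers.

no

gcd(3066, 532) = 14.
14 does not divide 694 (remainder 8), so no integer solutions.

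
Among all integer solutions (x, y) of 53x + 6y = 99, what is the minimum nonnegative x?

3

gcd(53, 6) = 1  (53 = 8*6 + 5, 6 = 1*5 + 1, 5 = 5*1).
1 divides 99, so solutions exist.
Back-substituting, 53*(-1) + 6*(9) = 1.
Scale by 99/1 = 99: (x₀, y₀) = (-99, 891).
General solution: x = -99 + 6t, y = 891 - 53t for integer t.
x ≥ 0: smallest is -99 mod 6 = 3 (at t = 17), with y = -10.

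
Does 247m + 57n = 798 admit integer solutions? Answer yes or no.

gcd(247, 57) = 19.
19 divides 798, so integer solutions exist.

yes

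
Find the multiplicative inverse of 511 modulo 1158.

gcd(1158, 511) = 1.
By Bézout, 511*(-281) + 1158*(124) = 1.
So 511*-281 ≡ 1 (mod 1158), and -281 mod 1158 = 877.

877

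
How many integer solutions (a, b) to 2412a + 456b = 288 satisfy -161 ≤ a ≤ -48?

3

gcd(2412, 456):
  2412 = 5×456 + 132
  456 = 3×132 + 60
  132 = 2×60 + 12
  60 = 5×12
so gcd(2412, 456) = 12.
Back-substitute for Bézout coefficients:
  12 = 132 - 2×60
  ... = 2412×(7) + 456×(-37)
Scale by 24: particular solution (168, -888); reduce a mod 38: (16, -84).
General solution: a = 16 + 38t, b = -84 - 201t for integer t.
-161 ≤ 16 + 38t ≤ -48 gives t ∈ [-4, -2], which is 3 values.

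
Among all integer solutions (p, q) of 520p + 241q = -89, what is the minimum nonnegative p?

4

gcd(520, 241) = 1  (520 = 2·241 + 38, 241 = 6·38 + 13, 38 = 2·13 + 12, 13 = 1·12 + 1, 12 = 12·1).
1 divides -89, so solutions exist.
Back-substituting, 520·(-19) + 241·(41) = 1.
Scale by -89/1 = -89: (p₀, q₀) = (1691, -3649).
General solution: p = 1691 + 241t, q = -3649 - 520t for integer t.
p ≥ 0: smallest is 1691 mod 241 = 4 (at t = -7), with q = -9.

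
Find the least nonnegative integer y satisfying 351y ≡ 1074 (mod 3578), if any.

gcd(3578, 351):
  3578 = 10×351 + 68
  351 = 5×68 + 11
  68 = 6×11 + 2
  11 = 5×2 + 1
  2 = 2×1
so gcd(3578, 351) = 1.
1 divides 1074, so solutions exist.
Back-substitute for Bézout coefficients:
  1 = 11 - 5×2
  ... = 351×(1631) + 3578×(-160)
So 351×(1631) ≡ 1 (mod 3578); multiply by 1074: y ≡ 1751694 (mod 3578).
Smallest nonnegative: y = 1751694 mod 3578 = 2052.

2052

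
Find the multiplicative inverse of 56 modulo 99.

gcd(99, 56) = 1  (99 = 1×56 + 43, 56 = 1×43 + 13, 43 = 3×13 + 4, 13 = 3×4 + 1, 4 = 4×1).
Back-substituting, 56×(23) + 99×(-13) = 1.
So 56×23 ≡ 1 (mod 99), and 23 mod 99 = 23.

23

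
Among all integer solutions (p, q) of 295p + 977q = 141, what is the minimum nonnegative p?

gcd(977, 295):
  977 = 3·295 + 92
  295 = 3·92 + 19
  92 = 4·19 + 16
  19 = 1·16 + 3
  16 = 5·3 + 1
  3 = 3·1
so gcd(977, 295) = 1.
1 divides 141, so solutions exist.
Back-substitute for Bézout coefficients:
  1 = 16 - 5·3
  ... = 295·(-308) + 977·(93)
Scale by 141/1 = 141: (p₀, q₀) = (-43428, 13113).
General solution: p = -43428 + 977t, q = 13113 - 295t for integer t.
p ≥ 0: smallest is -43428 mod 977 = 537 (at t = 45), with q = -162.

537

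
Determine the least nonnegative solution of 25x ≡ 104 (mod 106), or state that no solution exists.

gcd(106, 25) = 1.
1 divides 104, so solutions exist.
By Bézout, 25*(17) + 106*(-4) = 1.
So 25*(17) ≡ 1 (mod 106); multiply by 104: x ≡ 1768 (mod 106).
Smallest nonnegative: x = 1768 mod 106 = 72.

72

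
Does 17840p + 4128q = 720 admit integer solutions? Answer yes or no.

yes

gcd(17840, 4128) = 16  (17840 = 4*4128 + 1328, 4128 = 3*1328 + 144, 1328 = 9*144 + 32, 144 = 4*32 + 16, 32 = 2*16).
16 divides 720, so integer solutions exist.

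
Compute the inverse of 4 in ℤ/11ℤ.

gcd(11, 4):
  11 = 2·4 + 3
  4 = 1·3 + 1
  3 = 3·1
so gcd(11, 4) = 1.
Back-substitute for Bézout coefficients:
  1 = 4 - 1·3
  ... = 4·(3) + 11·(-1)
So 4·3 ≡ 1 (mod 11), and 3 mod 11 = 3.

3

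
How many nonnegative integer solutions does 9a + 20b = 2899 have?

16

gcd(20, 9) = 1  (20 = 2×9 + 2, 9 = 4×2 + 1, 2 = 2×1).
Back-substituting, 9×(9) + 20×(-4) = 1.
Scale by 2899: one solution is (26091, -11596). Reduce a mod 20: (11, 140).
General: a = 11 + 20t, b = 140 - 9t.
a ≥ 0 ⇒ t ≥ 0; b ≥ 0 ⇒ t ≤ 15. So t ∈ [0, 15]: 16 solutions.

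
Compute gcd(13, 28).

gcd(28, 13) = 1  (28 = 2×13 + 2, 13 = 6×2 + 1, 2 = 2×1).

1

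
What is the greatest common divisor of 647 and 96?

gcd(647, 96):
  647 = 6*96 + 71
  96 = 1*71 + 25
  71 = 2*25 + 21
  25 = 1*21 + 4
  21 = 5*4 + 1
  4 = 4*1
so gcd(647, 96) = 1.

1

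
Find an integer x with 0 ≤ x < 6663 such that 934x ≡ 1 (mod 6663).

4744

gcd(6663, 934):
  6663 = 7×934 + 125
  934 = 7×125 + 59
  125 = 2×59 + 7
  59 = 8×7 + 3
  7 = 2×3 + 1
  3 = 3×1
so gcd(6663, 934) = 1.
Back-substitute for Bézout coefficients:
  1 = 7 - 2×3
  ... = 934×(-1919) + 6663×(269)
So 934×-1919 ≡ 1 (mod 6663), and -1919 mod 6663 = 4744.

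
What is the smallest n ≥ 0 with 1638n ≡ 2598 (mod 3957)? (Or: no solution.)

gcd(3957, 1638) = 3.
3 divides 2598, so solutions exist.
By Bézout, 1638·(-215) + 3957·(89) = 3.
So 1638·(-215) ≡ 3 (mod 3957); multiply by 866: n ≡ -186190 (mod 1319).
Smallest nonnegative: n = -186190 mod 1319 = 1108.

1108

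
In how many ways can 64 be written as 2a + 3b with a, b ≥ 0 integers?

11

gcd(3, 2):
  3 = 1*2 + 1
  2 = 2*1
so gcd(3, 2) = 1.
Back-substitute for Bézout coefficients:
  1 = 3 - 1*2
  ... = 2*(-1) + 3*(1)
Scale by 64: one solution is (-64, 64). Reduce a mod 3: (2, 20).
General: a = 2 + 3t, b = 20 - 2t.
a ≥ 0 ⇒ t ≥ 0; b ≥ 0 ⇒ t ≤ 10. So t ∈ [0, 10]: 11 solutions.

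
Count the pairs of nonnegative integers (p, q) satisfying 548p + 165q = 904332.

gcd(548, 165) = 1  (548 = 3*165 + 53, 165 = 3*53 + 6, 53 = 8*6 + 5, 6 = 1*5 + 1, 5 = 5*1).
Back-substituting, 548*(-28) + 165*(93) = 1.
Scale by 904332: one solution is (-25321296, 84102876). Reduce p mod 165: (99, 5152).
General: p = 99 + 165t, q = 5152 - 548t.
p ≥ 0 ⇒ t ≥ 0; q ≥ 0 ⇒ t ≤ 9. So t ∈ [0, 9]: 10 solutions.

10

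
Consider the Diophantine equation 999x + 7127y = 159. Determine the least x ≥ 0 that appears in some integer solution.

gcd(7127, 999) = 1  (7127 = 7×999 + 134, 999 = 7×134 + 61, 134 = 2×61 + 12, 61 = 5×12 + 1, 12 = 12×1).
1 divides 159, so solutions exist.
Back-substituting, 999×(585) + 7127×(-82) = 1.
Scale by 159/1 = 159: (x₀, y₀) = (93015, -13038).
General solution: x = 93015 + 7127t, y = -13038 - 999t for integer t.
x ≥ 0: smallest is 93015 mod 7127 = 364 (at t = -13), with y = -51.

364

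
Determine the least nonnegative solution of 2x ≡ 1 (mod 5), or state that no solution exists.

gcd(5, 2) = 1.
1 divides 1, so solutions exist.
By Bézout, 2×(-2) + 5×(1) = 1.
So 2×(-2) ≡ 1 (mod 5); multiply by 1: x ≡ -2 (mod 5).
Smallest nonnegative: x = -2 mod 5 = 3.

3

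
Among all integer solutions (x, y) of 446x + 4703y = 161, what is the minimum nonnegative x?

3090

gcd(4703, 446):
  4703 = 10·446 + 243
  446 = 1·243 + 203
  243 = 1·203 + 40
  203 = 5·40 + 3
  40 = 13·3 + 1
  3 = 3·1
so gcd(4703, 446) = 1.
1 divides 161, so solutions exist.
Back-substitute for Bézout coefficients:
  1 = 40 - 13·3
  ... = 446·(-1529) + 4703·(145)
Scale by 161/1 = 161: (x₀, y₀) = (-246169, 23345).
General solution: x = -246169 + 4703t, y = 23345 - 446t for integer t.
x ≥ 0: smallest is -246169 mod 4703 = 3090 (at t = 53), with y = -293.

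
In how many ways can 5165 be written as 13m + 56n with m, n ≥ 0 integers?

gcd(56, 13) = 1.
By Bézout, 13·(13) + 56·(-3) = 1.
One solution: (1, 92).
General: m = 1 + 56t, n = 92 - 13t.
m ≥ 0 ⇒ t ≥ 0; n ≥ 0 ⇒ t ≤ 7. So t ∈ [0, 7]: 8 solutions.

8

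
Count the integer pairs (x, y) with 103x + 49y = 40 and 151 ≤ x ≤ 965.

gcd(103, 49):
  103 = 2*49 + 5
  49 = 9*5 + 4
  5 = 1*4 + 1
  4 = 4*1
so gcd(103, 49) = 1.
Back-substitute for Bézout coefficients:
  1 = 5 - 1*4
  ... = 103*(10) + 49*(-21)
Scale by 40: particular solution (400, -840); reduce x mod 49: (8, -16).
General solution: x = 8 + 49t, y = -16 - 103t for integer t.
151 ≤ 8 + 49t ≤ 965 gives t ∈ [3, 19], which is 17 values.

17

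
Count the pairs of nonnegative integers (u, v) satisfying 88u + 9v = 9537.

12

gcd(88, 9):
  88 = 9*9 + 7
  9 = 1*7 + 2
  7 = 3*2 + 1
  2 = 2*1
so gcd(88, 9) = 1.
Back-substitute for Bézout coefficients:
  1 = 7 - 3*2
  ... = 88*(4) + 9*(-39)
Scale by 9537: one solution is (38148, -371943). Reduce u mod 9: (6, 1001).
General: u = 6 + 9t, v = 1001 - 88t.
u ≥ 0 ⇒ t ≥ 0; v ≥ 0 ⇒ t ≤ 11. So t ∈ [0, 11]: 12 solutions.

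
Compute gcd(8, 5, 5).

gcd(8, 5) = 1.
gcd(1, 5) = 1.

1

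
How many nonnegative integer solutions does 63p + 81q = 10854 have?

20

gcd(81, 63) = 9  (81 = 1×63 + 18, 63 = 3×18 + 9, 18 = 2×9).
Back-substituting, 63×(4) + 81×(-3) = 9.
Scale by 1206: one solution is (4824, -3618). Reduce p mod 9: (0, 134).
General: p = 0 + 9t, q = 134 - 7t.
p ≥ 0 ⇒ t ≥ 0; q ≥ 0 ⇒ t ≤ 19. So t ∈ [0, 19]: 20 solutions.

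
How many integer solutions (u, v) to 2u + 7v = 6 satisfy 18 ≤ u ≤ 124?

15

gcd(7, 2) = 1.
By Bézout, 2×(-3) + 7×(1) = 1.
Particular solution: (3, 0).
General solution: u = 3 + 7t, v = 0 - 2t for integer t.
18 ≤ 3 + 7t ≤ 124 gives t ∈ [3, 17], which is 15 values.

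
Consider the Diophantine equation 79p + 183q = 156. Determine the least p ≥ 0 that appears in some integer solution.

90

gcd(183, 79) = 1.
1 divides 156, so solutions exist.
By Bézout, 79·(-44) + 183·(19) = 1.
Scale by 156/1 = 156: (p₀, q₀) = (-6864, 2964).
General solution: p = -6864 + 183t, q = 2964 - 79t for integer t.
p ≥ 0: smallest is -6864 mod 183 = 90 (at t = 38), with q = -38.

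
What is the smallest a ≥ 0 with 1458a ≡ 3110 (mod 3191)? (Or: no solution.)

gcd(3191, 1458):
  3191 = 2·1458 + 275
  1458 = 5·275 + 83
  275 = 3·83 + 26
  83 = 3·26 + 5
  26 = 5·5 + 1
  5 = 5·1
so gcd(3191, 1458) = 1.
1 divides 3110, so solutions exist.
Back-substitute for Bézout coefficients:
  1 = 26 - 5·5
  ... = 1458·(-615) + 3191·(281)
So 1458·(-615) ≡ 1 (mod 3191); multiply by 3110: a ≡ -1912650 (mod 3191).
Smallest nonnegative: a = -1912650 mod 3191 = 1950.

1950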